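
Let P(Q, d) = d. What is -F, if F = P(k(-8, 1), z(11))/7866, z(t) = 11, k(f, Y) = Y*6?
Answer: -11/7866 ≈ -0.0013984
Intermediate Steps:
k(f, Y) = 6*Y
F = 11/7866 ≈ 0.0013984
-F = -1*11/7866 = -11/7866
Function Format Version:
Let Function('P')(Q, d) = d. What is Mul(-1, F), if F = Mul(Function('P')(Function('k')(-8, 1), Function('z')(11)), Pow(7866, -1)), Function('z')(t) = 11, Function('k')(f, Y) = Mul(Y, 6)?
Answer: Rational(-11, 7866) ≈ -0.0013984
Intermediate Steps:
Function('k')(f, Y) = Mul(6, Y)
F = Rational(11, 7866) (F = Mul(11, Pow(7866, -1)) = Mul(11, Rational(1, 7866)) = Rational(11, 7866) ≈ 0.0013984)
Mul(-1, F) = Mul(-1, Rational(11, 7866)) = Rational(-11, 7866)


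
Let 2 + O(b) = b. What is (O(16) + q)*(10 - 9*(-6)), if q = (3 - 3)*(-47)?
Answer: 896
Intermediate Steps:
O(b) = -2 + b
q = 0 (q = 0*(-47) = 0)
(O(16) + q)*(10 - 9*(-6)) = ((-2 + 16) + 0)*(10 - 9*(-6)) = (14 + 0)*(10 + 54) = 14*64 = 896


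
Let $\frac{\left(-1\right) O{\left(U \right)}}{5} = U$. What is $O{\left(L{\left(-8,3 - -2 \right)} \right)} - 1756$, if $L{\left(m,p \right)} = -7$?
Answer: $-1721$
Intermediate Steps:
$O{\left(U \right)} = - 5 U$
$O{\left(L{\left(-8,3 - -2 \right)} \right)} - 1756 = \left(-5\right) \left(-7\right) - 1756 = 35 - 1756 = -1721$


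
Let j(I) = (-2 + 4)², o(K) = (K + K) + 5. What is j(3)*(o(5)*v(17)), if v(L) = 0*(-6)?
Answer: 0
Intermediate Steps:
o(K) = 5 + 2*K (o(K) = 2*K + 5 = 5 + 2*K)
v(L) = 0
j(I) = 4 (j(I) = 2² = 4)
j(3)*(o(5)*v(17)) = 4*((5 + 2*5)*0) = 4*((5 + 10)*0) = 4*(15*0) = 4*0 = 0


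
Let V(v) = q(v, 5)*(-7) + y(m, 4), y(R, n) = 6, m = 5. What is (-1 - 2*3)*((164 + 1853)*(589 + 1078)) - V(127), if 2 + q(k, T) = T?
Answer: -23536358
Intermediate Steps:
q(k, T) = -2 + T
V(v) = -15 (V(v) = (-2 + 5)*(-7) + 6 = 3*(-7) + 6 = -21 + 6 = -15)
(-1 - 2*3)*((164 + 1853)*(589 + 1078)) - V(127) = (-1 - 2*3)*((164 + 1853)*(589 + 1078)) - 1*(-15) = (-1 - 6)*(2017*1667) + 15 = -7*3362339 + 15 = -23536373 + 15 = -23536358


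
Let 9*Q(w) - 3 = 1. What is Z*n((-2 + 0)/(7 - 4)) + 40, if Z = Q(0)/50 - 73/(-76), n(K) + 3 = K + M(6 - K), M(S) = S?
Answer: 244577/5700 ≈ 42.908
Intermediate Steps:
Q(w) = 4/9 (Q(w) = ⅓ + (⅑)*1 = ⅓ + ⅑ = 4/9)
n(K) = 3 (n(K) = -3 + (K + (6 - K)) = -3 + 6 = 3)
Z = 16577/17100 (Z = (4/9)/50 - 73/(-76) = (4/9)*(1/50) - 73*(-1/76) = 2/225 + 73/76 = 16577/17100 ≈ 0.96942)
Z*n((-2 + 0)/(7 - 4)) + 40 = (16577/17100)*3 + 40 = 16577/5700 + 40 = 244577/5700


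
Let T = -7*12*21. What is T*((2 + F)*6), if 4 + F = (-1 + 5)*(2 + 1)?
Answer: -105840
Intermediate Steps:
F = 8 (F = -4 + (-1 + 5)*(2 + 1) = -4 + 4*3 = -4 + 12 = 8)
T = -1764 (T = -84*21 = -1764)
T*((2 + F)*6) = -1764*(2 + 8)*6 = -17640*6 = -1764*60 = -105840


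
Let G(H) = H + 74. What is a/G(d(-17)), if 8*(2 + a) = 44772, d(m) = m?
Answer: 11189/114 ≈ 98.149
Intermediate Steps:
a = 11189/2 (a = -2 + (⅛)*44772 = -2 + 11193/2 = 11189/2 ≈ 5594.5)
G(H) = 74 + H
a/G(d(-17)) = 11189/(2*(74 - 17)) = (11189/2)/57 = (11189/2)*(1/57) = 11189/114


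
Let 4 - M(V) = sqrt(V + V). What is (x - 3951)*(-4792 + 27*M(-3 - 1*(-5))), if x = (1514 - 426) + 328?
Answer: 12010830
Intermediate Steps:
M(V) = 4 - sqrt(2)*sqrt(V) (M(V) = 4 - sqrt(V + V) = 4 - sqrt(2*V) = 4 - sqrt(2)*sqrt(V))
x = 1416 (x = 1088 + 328 = 1416)
(x - 3951)*(-4792 + 27*M(-3 - 1*(-5))) = (1416 - 3951)*(-4792 + 27*(4 - sqrt(2)*sqrt(-3 - 1*(-5)))) = -2535*(-4792 + 27*(4 - sqrt(2)*sqrt(-3 + 5))) = -2535*(-4792 + 27*(4 - sqrt(2)*sqrt(2))) = -2535*(-4792 + 27*(4 - 2)) = -2535*(-4792 + 27*2) = -2535*(-4792 + 54) = -2535*(-4738) = 12010830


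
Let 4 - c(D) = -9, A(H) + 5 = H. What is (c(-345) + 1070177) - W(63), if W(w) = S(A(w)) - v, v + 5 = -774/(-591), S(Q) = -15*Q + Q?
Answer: 210986667/197 ≈ 1.0710e+6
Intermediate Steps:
A(H) = -5 + H
c(D) = 13 (c(D) = 4 - 1*(-9) = 4 + 9 = 13)
S(Q) = -14*Q
v = -727/197 (v = -5 - 774/(-591) = -5 - 774*(-1/591) = -5 + 258/197 = -727/197 ≈ -3.6904)
W(w) = 14517/197 - 14*w (W(w) = -14*(-5 + w) - 1*(-727/197) = (70 - 14*w) + 727/197 = 14517/197 - 14*w)
(c(-345) + 1070177) - W(63) = (13 + 1070177) - (14517/197 - 14*63) = 1070190 - (14517/197 - 882) = 1070190 - 1*(-159237/197) = 1070190 + 159237/197 = 210986667/197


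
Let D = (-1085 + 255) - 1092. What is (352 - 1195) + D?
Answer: -2765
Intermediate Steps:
D = -1922 (D = -830 - 1092 = -1922)
(352 - 1195) + D = (352 - 1195) - 1922 = -843 - 1922 = -2765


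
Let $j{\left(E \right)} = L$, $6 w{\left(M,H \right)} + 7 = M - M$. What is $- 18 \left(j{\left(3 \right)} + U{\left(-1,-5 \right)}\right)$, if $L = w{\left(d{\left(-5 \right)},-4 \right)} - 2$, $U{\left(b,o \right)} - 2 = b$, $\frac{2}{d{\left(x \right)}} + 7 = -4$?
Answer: $39$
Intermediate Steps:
$d{\left(x \right)} = - \frac{2}{11}$ ($d{\left(x \right)} = \frac{2}{-7 - 4} = \frac{2}{-11} = 2 \left(- \frac{1}{11}\right) = - \frac{2}{11}$)
$U{\left(b,o \right)} = 2 + b$
$w{\left(M,H \right)} = - \frac{7}{6}$ ($w{\left(M,H \right)} = - \frac{7}{6} + \frac{M - M}{6} = - \frac{7}{6} + \frac{1}{6} \cdot 0 = - \frac{7}{6} + 0 = - \frac{7}{6}$)
$L = - \frac{19}{6}$ ($L = - \frac{7}{6} - 2 = - \frac{19}{6} \approx -3.1667$)
$j{\left(E \right)} = - \frac{19}{6}$
$- 18 \left(j{\left(3 \right)} + U{\left(-1,-5 \right)}\right) = - 18 \left(- \frac{19}{6} + \left(2 - 1\right)\right) = - 18 \left(- \frac{19}{6} + 1\right) = \left(-18\right) \left(- \frac{13}{6}\right) = 39$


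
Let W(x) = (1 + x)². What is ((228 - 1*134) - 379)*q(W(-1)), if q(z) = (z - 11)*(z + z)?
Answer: 0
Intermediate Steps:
q(z) = 2*z*(-11 + z) (q(z) = (-11 + z)*(2*z) = 2*z*(-11 + z))
((228 - 1*134) - 379)*q(W(-1)) = ((228 - 1*134) - 379)*(2*(1 - 1)²*(-11 + (1 - 1)²)) = ((228 - 134) - 379)*(2*0²*(-11 + 0²)) = (94 - 379)*(2*0*(-11 + 0)) = -570*0*(-11) = -285*0 = 0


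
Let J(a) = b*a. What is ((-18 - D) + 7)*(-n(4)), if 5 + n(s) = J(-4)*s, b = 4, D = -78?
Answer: 4623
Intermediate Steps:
J(a) = 4*a
n(s) = -5 - 16*s (n(s) = -5 + (4*(-4))*s = -5 - 16*s)
((-18 - D) + 7)*(-n(4)) = ((-18 - 1*(-78)) + 7)*(-(-5 - 16*4)) = ((-18 + 78) + 7)*(-(-5 - 64)) = (60 + 7)*(-1*(-69)) = 67*69 = 4623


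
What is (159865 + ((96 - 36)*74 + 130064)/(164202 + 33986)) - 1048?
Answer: 7868939525/49547 ≈ 1.5882e+5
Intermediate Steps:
(159865 + ((96 - 36)*74 + 130064)/(164202 + 33986)) - 1048 = (159865 + (60*74 + 130064)/198188) - 1048 = (159865 + (4440 + 130064)*(1/198188)) - 1048 = (159865 + 134504*(1/198188)) - 1048 = (159865 + 33626/49547) - 1048 = 7920864781/49547 - 1048 = 7868939525/49547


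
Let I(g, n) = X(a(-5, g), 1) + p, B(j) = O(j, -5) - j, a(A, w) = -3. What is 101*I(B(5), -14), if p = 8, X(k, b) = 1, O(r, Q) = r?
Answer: 909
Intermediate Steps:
B(j) = 0 (B(j) = j - j = 0)
I(g, n) = 9 (I(g, n) = 1 + 8 = 9)
101*I(B(5), -14) = 101*9 = 909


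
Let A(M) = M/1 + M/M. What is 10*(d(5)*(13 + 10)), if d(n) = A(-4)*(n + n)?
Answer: -6900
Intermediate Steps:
A(M) = 1 + M (A(M) = M*1 + 1 = M + 1 = 1 + M)
d(n) = -6*n (d(n) = (1 - 4)*(n + n) = -6*n)
10*(d(5)*(13 + 10)) = 10*((-6*5)*(13 + 10)) = 10*(-30*23) = 10*(-690) = -6900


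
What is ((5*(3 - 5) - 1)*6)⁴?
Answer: 18974736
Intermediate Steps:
((5*(3 - 5) - 1)*6)⁴ = ((5*(-2) - 1)*6)⁴ = ((-10 - 1)*6)⁴ = (-11*6)⁴ = (-66)⁴ = 18974736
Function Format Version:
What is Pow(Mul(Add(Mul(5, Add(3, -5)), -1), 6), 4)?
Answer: 18974736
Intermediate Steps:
Pow(Mul(Add(Mul(5, Add(3, -5)), -1), 6), 4) = Pow(Mul(Add(Mul(5, -2), -1), 6), 4) = Pow(Mul(Add(-10, -1), 6), 4) = Pow(Mul(-11, 6), 4) = Pow(-66, 4) = 18974736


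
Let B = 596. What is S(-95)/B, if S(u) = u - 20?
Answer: -115/596 ≈ -0.19295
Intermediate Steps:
S(u) = -20 + u
S(-95)/B = (-20 - 95)/596 = -115*1/596 = -115/596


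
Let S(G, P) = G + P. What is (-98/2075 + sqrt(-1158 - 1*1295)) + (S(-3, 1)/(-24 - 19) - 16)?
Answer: -1427664/89225 + I*sqrt(2453) ≈ -16.001 + 49.528*I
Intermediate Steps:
(-98/2075 + sqrt(-1158 - 1*1295)) + (S(-3, 1)/(-24 - 19) - 16) = (-98/2075 + sqrt(-1158 - 1*1295)) + ((-3 + 1)/(-24 - 19) - 16) = (-98*1/2075 + sqrt(-1158 - 1295)) + (-2/(-43) - 16) = (-98/2075 + sqrt(-2453)) + (-1/43*(-2) - 16) = (-98/2075 + I*sqrt(2453)) + (2/43 - 16) = (-98/2075 + I*sqrt(2453)) - 686/43 = -1427664/89225 + I*sqrt(2453)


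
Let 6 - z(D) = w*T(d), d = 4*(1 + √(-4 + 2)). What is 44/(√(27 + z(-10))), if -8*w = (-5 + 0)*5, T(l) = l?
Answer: 44*√2/√(41 - 25*I*√2) ≈ 7.9273 + 2.9459*I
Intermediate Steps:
d = 4 + 4*I*√2 (d = 4*(1 + √(-2)) = 4*(1 + I*√2) = 4 + 4*I*√2 ≈ 4.0 + 5.6569*I)
w = 25/8 (w = -(-5 + 0)*5/8 = -(-5)*5/8 = -⅛*(-25) = 25/8 ≈ 3.1250)
z(D) = -13/2 - 25*I*√2/2 (z(D) = 6 - 25*(4 + 4*I*√2)/8 = 6 - (25/2 + 25*I*√2/2) = 6 + (-25/2 - 25*I*√2/2) = -13/2 - 25*I*√2/2)
44/(√(27 + z(-10))) = 44/(√(27 + (-13/2 - 25*I*√2/2))) = 44/(√(41/2 - 25*I*√2/2)) = 44/√(41/2 - 25*I*√2/2)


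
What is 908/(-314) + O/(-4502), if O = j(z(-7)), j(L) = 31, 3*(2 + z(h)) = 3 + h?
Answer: -2048775/706814 ≈ -2.8986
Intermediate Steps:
z(h) = -1 + h/3 (z(h) = -2 + (3 + h)/3 = -2 + (1 + h/3) = -1 + h/3)
O = 31
908/(-314) + O/(-4502) = 908/(-314) + 31/(-4502) = 908*(-1/314) + 31*(-1/4502) = -454/157 - 31/4502 = -2048775/706814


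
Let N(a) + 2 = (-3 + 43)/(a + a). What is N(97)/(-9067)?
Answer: 174/879499 ≈ 0.00019784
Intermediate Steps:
N(a) = -2 + 20/a (N(a) = -2 + (-3 + 43)/(a + a) = -2 + 40/((2*a)) = -2 + 40*(1/(2*a)) = -2 + 20/a)
N(97)/(-9067) = (-2 + 20/97)/(-9067) = (-2 + 20*(1/97))*(-1/9067) = (-2 + 20/97)*(-1/9067) = -174/97*(-1/9067) = 174/879499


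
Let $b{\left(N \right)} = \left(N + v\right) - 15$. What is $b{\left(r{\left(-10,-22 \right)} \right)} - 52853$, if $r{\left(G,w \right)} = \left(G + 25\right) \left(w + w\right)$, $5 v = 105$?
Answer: $-53507$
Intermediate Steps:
$v = 21$ ($v = \frac{1}{5} \cdot 105 = 21$)
$r{\left(G,w \right)} = 2 w \left(25 + G\right)$ ($r{\left(G,w \right)} = \left(25 + G\right) 2 w = 2 w \left(25 + G\right)$)
$b{\left(N \right)} = 6 + N$ ($b{\left(N \right)} = \left(N + 21\right) - 15 = \left(21 + N\right) - 15 = 6 + N$)
$b{\left(r{\left(-10,-22 \right)} \right)} - 52853 = \left(6 + 2 \left(-22\right) \left(25 - 10\right)\right) - 52853 = \left(6 + 2 \left(-22\right) 15\right) - 52853 = \left(6 - 660\right) - 52853 = -654 - 52853 = -53507$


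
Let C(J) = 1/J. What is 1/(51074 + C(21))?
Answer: 21/1072555 ≈ 1.9579e-5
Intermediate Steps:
1/(51074 + C(21)) = 1/(51074 + 1/21) = 1/(1072555/21) = 21/1072555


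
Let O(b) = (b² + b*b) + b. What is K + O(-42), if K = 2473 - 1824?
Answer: 4135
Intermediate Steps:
K = 649
O(b) = b + 2*b² (O(b) = (b² + b²) + b = 2*b² + b = b + 2*b²)
K + O(-42) = 649 - 42*(1 + 2*(-42)) = 649 - 42*(1 - 84) = 649 - 42*(-83) = 649 + 3486 = 4135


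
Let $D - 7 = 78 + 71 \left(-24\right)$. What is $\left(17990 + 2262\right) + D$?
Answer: $18633$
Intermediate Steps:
$D = -1619$ ($D = 7 + \left(78 + 71 \left(-24\right)\right) = 7 + \left(78 - 1704\right) = 7 - 1626 = -1619$)
$\left(17990 + 2262\right) + D = \left(17990 + 2262\right) - 1619 = 20252 - 1619 = 18633$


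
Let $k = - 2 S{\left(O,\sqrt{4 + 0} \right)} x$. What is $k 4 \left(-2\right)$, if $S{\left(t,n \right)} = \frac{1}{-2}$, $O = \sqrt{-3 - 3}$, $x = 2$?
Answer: $-16$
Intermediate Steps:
$O = i \sqrt{6}$ ($O = \sqrt{-6} = i \sqrt{6} \approx 2.4495 i$)
$S{\left(t,n \right)} = - \frac{1}{2}$
$k = 2$ ($k = \left(-2\right) \left(- \frac{1}{2}\right) 2 = 1 \cdot 2 = 2$)
$k 4 \left(-2\right) = 2 \cdot 4 \left(-2\right) = 8 \left(-2\right) = -16$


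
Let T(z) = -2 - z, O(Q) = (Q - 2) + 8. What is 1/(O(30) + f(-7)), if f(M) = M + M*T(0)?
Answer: 1/43 ≈ 0.023256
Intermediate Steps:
O(Q) = 6 + Q (O(Q) = (-2 + Q) + 8 = 6 + Q)
f(M) = -M (f(M) = M + M*(-2 - 1*0) = M + M*(-2 + 0) = M + M*(-2) = M - 2*M = -M)
1/(O(30) + f(-7)) = 1/((6 + 30) - 1*(-7)) = 1/(36 + 7) = 1/43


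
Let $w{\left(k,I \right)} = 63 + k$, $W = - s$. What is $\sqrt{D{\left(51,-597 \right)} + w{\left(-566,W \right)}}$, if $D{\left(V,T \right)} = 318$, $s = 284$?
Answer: $i \sqrt{185} \approx 13.601 i$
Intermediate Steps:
$W = -284$ ($W = \left(-1\right) 284 = -284$)
$\sqrt{D{\left(51,-597 \right)} + w{\left(-566,W \right)}} = \sqrt{318 + \left(63 - 566\right)} = \sqrt{318 - 503} = \sqrt{-185} = i \sqrt{185}$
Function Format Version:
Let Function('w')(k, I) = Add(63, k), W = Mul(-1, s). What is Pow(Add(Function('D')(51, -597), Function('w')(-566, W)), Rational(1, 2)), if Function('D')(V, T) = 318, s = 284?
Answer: Mul(I, Pow(185, Rational(1, 2))) ≈ Mul(13.601, I)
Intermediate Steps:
W = -284 (W = Mul(-1, 284) = -284)
Pow(Add(Function('D')(51, -597), Function('w')(-566, W)), Rational(1, 2)) = Pow(Add(318, Add(63, -566)), Rational(1, 2)) = Pow(Add(318, -503), Rational(1, 2)) = Pow(-185, Rational(1, 2)) = Mul(I, Pow(185, Rational(1, 2)))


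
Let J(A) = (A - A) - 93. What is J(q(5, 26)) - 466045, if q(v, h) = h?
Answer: -466138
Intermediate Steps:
J(A) = -93 (J(A) = 0 - 93 = -93)
J(q(5, 26)) - 466045 = -93 - 466045 = -466138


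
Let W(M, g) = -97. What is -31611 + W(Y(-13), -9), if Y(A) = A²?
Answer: -31708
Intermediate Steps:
-31611 + W(Y(-13), -9) = -31611 - 97 = -31708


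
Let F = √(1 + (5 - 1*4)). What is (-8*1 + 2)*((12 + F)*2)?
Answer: -144 - 12*√2 ≈ -160.97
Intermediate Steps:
F = √2 (F = √(1 + (5 - 4)) = √(1 + 1) = √2 ≈ 1.4142)
(-8*1 + 2)*((12 + F)*2) = (-8*1 + 2)*((12 + √2)*2) = (-8 + 2)*(24 + 2*√2) = -6*(24 + 2*√2) = -144 - 12*√2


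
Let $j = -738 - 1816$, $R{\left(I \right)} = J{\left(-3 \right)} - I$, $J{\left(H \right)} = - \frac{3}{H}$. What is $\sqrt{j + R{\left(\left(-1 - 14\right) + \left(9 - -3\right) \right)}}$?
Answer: $5 i \sqrt{102} \approx 50.497 i$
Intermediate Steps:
$R{\left(I \right)} = 1 - I$ ($R{\left(I \right)} = - \frac{3}{-3} - I = \left(-3\right) \left(- \frac{1}{3}\right) - I = 1 - I$)
$j = -2554$ ($j = -738 - 1816 = -2554$)
$\sqrt{j + R{\left(\left(-1 - 14\right) + \left(9 - -3\right) \right)}} = \sqrt{-2554 + \left(1 - \left(\left(-1 - 14\right) + \left(9 - -3\right)\right)\right)} = \sqrt{-2554 + \left(1 - \left(-15 + \left(9 + 3\right)\right)\right)} = \sqrt{-2554 + \left(1 - \left(-15 + 12\right)\right)} = \sqrt{-2554 + \left(1 - -3\right)} = \sqrt{-2554 + \left(1 + 3\right)} = \sqrt{-2554 + 4} = \sqrt{-2550} = 5 i \sqrt{102}$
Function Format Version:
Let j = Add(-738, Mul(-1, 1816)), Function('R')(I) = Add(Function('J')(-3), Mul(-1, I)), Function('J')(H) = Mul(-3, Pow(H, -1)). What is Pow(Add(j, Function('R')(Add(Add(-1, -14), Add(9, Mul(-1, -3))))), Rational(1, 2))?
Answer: Mul(5, I, Pow(102, Rational(1, 2))) ≈ Mul(50.497, I)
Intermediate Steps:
Function('R')(I) = Add(1, Mul(-1, I)) (Function('R')(I) = Add(Mul(-3, Pow(-3, -1)), Mul(-1, I)) = Add(Mul(-3, Rational(-1, 3)), Mul(-1, I)) = Add(1, Mul(-1, I)))
j = -2554 (j = Add(-738, -1816) = -2554)
Pow(Add(j, Function('R')(Add(Add(-1, -14), Add(9, Mul(-1, -3))))), Rational(1, 2)) = Pow(Add(-2554, Add(1, Mul(-1, Add(Add(-1, -14), Add(9, Mul(-1, -3)))))), Rational(1, 2)) = Pow(Add(-2554, Add(1, Mul(-1, Add(-15, Add(9, 3))))), Rational(1, 2)) = Pow(Add(-2554, Add(1, Mul(-1, Add(-15, 12)))), Rational(1, 2)) = Pow(Add(-2554, Add(1, Mul(-1, -3))), Rational(1, 2)) = Pow(Add(-2554, Add(1, 3)), Rational(1, 2)) = Pow(Add(-2554, 4), Rational(1, 2)) = Pow(-2550, Rational(1, 2)) = Mul(5, I, Pow(102, Rational(1, 2)))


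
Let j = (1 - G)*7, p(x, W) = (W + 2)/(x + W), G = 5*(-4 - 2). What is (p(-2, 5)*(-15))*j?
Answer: -7595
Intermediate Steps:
G = -30 (G = 5*(-6) = -30)
p(x, W) = (2 + W)/(W + x)
j = 217 (j = (1 - 1*(-30))*7 = (1 + 30)*7 = 31*7 = 217)
(p(-2, 5)*(-15))*j = (((2 + 5)/(5 - 2))*(-15))*217 = ((7/3)*(-15))*217 = -35*217 = -7595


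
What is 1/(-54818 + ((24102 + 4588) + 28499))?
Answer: 1/2371 ≈ 0.00042176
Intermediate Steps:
1/(-54818 + ((24102 + 4588) + 28499)) = 1/(-54818 + (28690 + 28499)) = 1/(-54818 + 57189) = 1/2371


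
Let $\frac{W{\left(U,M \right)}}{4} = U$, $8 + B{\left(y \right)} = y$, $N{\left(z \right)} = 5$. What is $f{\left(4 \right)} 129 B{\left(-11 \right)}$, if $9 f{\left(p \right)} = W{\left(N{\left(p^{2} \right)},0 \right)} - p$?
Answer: $- \frac{13072}{3} \approx -4357.3$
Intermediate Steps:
$B{\left(y \right)} = -8 + y$
$W{\left(U,M \right)} = 4 U$
$f{\left(p \right)} = \frac{20}{9} - \frac{p}{9}$ ($f{\left(p \right)} = \frac{4 \cdot 5 - p}{9} = \frac{20 - p}{9} = \frac{20}{9} - \frac{p}{9}$)
$f{\left(4 \right)} 129 B{\left(-11 \right)} = \left(\frac{20}{9} - \frac{4}{9}\right) 129 \left(-8 - 11\right) = \left(\frac{20}{9} - \frac{4}{9}\right) 129 \left(-19\right) = \frac{16}{9} \cdot 129 \left(-19\right) = \frac{688}{3} \left(-19\right) = - \frac{13072}{3}$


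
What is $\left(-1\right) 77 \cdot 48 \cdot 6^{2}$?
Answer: $-133056$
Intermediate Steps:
$\left(-1\right) 77 \cdot 48 \cdot 6^{2} = \left(-77\right) 48 \cdot 36 = \left(-3696\right) 36 = -133056$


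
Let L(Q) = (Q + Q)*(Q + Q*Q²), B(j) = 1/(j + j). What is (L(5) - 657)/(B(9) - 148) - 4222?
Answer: -11254760/2663 ≈ -4226.3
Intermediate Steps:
B(j) = 1/(2*j)
L(Q) = 2*Q*(Q + Q³) (L(Q) = (2*Q)*(Q + Q³) = 2*Q*(Q + Q³))
(L(5) - 657)/(B(9) - 148) - 4222 = (2*5²*(1 + 5²) - 657)/((½)/9 - 148) - 4222 = (2*25*(1 + 25) - 657)/((½)*(⅑) - 148) - 4222 = (2*25*26 - 657)/(1/18 - 148) - 4222 = (1300 - 657)/(-2663/18) - 4222 = 643*(-18/2663) - 4222 = -11574/2663 - 4222 = -11254760/2663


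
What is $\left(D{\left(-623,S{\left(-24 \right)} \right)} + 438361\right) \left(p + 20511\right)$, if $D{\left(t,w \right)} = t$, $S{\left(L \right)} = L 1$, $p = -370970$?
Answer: $-153409221742$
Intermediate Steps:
$S{\left(L \right)} = L$
$\left(D{\left(-623,S{\left(-24 \right)} \right)} + 438361\right) \left(p + 20511\right) = \left(-623 + 438361\right) \left(-370970 + 20511\right) = 437738 \left(-350459\right) = -153409221742$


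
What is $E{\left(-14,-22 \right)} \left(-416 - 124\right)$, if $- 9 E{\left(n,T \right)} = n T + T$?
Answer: $17160$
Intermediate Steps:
$E{\left(n,T \right)} = - \frac{T}{9} - \frac{T n}{9}$ ($E{\left(n,T \right)} = - \frac{n T + T}{9} = - \frac{T n + T}{9} = - \frac{T + T n}{9} = - \frac{T}{9} - \frac{T n}{9}$)
$E{\left(-14,-22 \right)} \left(-416 - 124\right) = \left(- \frac{1}{9}\right) \left(-22\right) \left(1 - 14\right) \left(-416 - 124\right) = \left(- \frac{1}{9}\right) \left(-22\right) \left(-13\right) \left(-540\right) = \left(- \frac{286}{9}\right) \left(-540\right) = 17160$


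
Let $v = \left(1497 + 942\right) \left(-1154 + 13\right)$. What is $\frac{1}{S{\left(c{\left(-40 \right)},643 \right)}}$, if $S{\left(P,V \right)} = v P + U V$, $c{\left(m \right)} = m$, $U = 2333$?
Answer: $\frac{1}{112816079} \approx 8.864 \cdot 10^{-9}$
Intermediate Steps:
$v = -2782899$ ($v = 2439 \left(-1141\right) = -2782899$)
$S{\left(P,V \right)} = - 2782899 P + 2333 V$
$\frac{1}{S{\left(c{\left(-40 \right)},643 \right)}} = \frac{1}{\left(-2782899\right) \left(-40\right) + 2333 \cdot 643} = \frac{1}{111315960 + 1500119} = \frac{1}{112816079}$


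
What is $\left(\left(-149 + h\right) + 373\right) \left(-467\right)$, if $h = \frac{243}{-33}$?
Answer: $- \frac{1112861}{11} \approx -1.0117 \cdot 10^{5}$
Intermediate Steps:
$h = - \frac{81}{11}$ ($h = 243 \left(- \frac{1}{33}\right) = - \frac{81}{11} \approx -7.3636$)
$\left(\left(-149 + h\right) + 373\right) \left(-467\right) = \left(\left(-149 - \frac{81}{11}\right) + 373\right) \left(-467\right) = \left(- \frac{1720}{11} + 373\right) \left(-467\right) = \frac{2383}{11} \left(-467\right) = - \frac{1112861}{11}$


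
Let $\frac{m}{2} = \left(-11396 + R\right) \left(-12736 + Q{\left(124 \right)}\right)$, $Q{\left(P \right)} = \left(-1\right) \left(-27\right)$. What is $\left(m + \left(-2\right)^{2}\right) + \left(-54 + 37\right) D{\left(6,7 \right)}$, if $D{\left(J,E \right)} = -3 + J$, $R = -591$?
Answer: $304685519$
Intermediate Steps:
$Q{\left(P \right)} = 27$
$m = 304685566$ ($m = 2 \left(-11396 - 591\right) \left(-12736 + 27\right) = 2 \left(\left(-11987\right) \left(-12709\right)\right) = 2 \cdot 152342783 = 304685566$)
$\left(m + \left(-2\right)^{2}\right) + \left(-54 + 37\right) D{\left(6,7 \right)} = \left(304685566 + \left(-2\right)^{2}\right) + \left(-54 + 37\right) \left(-3 + 6\right) = \left(304685566 + 4\right) - 51 = 304685570 - 51 = 304685519$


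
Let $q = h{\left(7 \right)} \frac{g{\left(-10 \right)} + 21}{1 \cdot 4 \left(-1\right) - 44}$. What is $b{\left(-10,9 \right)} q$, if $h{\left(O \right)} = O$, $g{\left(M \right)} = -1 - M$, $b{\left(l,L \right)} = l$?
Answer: $\frac{175}{4} \approx 43.75$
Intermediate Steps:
$q = - \frac{35}{8}$ ($q = 7 \frac{\left(-1 - -10\right) + 21}{1 \cdot 4 \left(-1\right) - 44} = 7 \frac{\left(-1 + 10\right) + 21}{4 \left(-1\right) - 44} = 7 \frac{9 + 21}{-4 - 44} = 7 \frac{30}{-48} = 7 \cdot 30 \left(- \frac{1}{48}\right) = 7 \left(- \frac{5}{8}\right) = - \frac{35}{8} \approx -4.375$)
$b{\left(-10,9 \right)} q = \left(-10\right) \left(- \frac{35}{8}\right) = \frac{175}{4}$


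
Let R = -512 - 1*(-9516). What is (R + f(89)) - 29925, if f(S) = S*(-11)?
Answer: -21900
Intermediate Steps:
R = 9004 (R = -512 + 9516 = 9004)
f(S) = -11*S
(R + f(89)) - 29925 = (9004 - 11*89) - 29925 = (9004 - 979) - 29925 = 8025 - 29925 = -21900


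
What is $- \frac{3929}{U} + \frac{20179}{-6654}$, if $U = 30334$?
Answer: $- \frac{159563338}{50460609} \approx -3.1621$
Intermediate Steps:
$- \frac{3929}{U} + \frac{20179}{-6654} = - \frac{3929}{30334} + \frac{20179}{-6654} = \left(-3929\right) \frac{1}{30334} + 20179 \left(- \frac{1}{6654}\right) = - \frac{3929}{30334} - \frac{20179}{6654} = - \frac{159563338}{50460609}$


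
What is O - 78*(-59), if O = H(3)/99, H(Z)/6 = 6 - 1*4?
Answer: 151870/33 ≈ 4602.1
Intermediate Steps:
H(Z) = 12 (H(Z) = 6*(6 - 1*4) = 6*(6 - 4) = 6*2 = 12)
O = 4/33 (O = 12/99 = 12*(1/99) = 4/33 ≈ 0.12121)
O - 78*(-59) = 4/33 - 78*(-59) = 4/33 + 4602 = 151870/33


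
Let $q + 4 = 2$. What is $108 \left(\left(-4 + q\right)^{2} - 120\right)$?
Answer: $-9072$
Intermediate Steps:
$q = -2$ ($q = -4 + 2 = -2$)
$108 \left(\left(-4 + q\right)^{2} - 120\right) = 108 \left(\left(-4 - 2\right)^{2} - 120\right) = 108 \left(\left(-6\right)^{2} - 120\right) = 108 \left(36 - 120\right) = 108 \left(-84\right) = -9072$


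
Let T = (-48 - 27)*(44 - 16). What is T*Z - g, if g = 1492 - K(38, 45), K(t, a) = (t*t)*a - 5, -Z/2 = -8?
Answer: 29883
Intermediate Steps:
Z = 16 (Z = -2*(-8) = 16)
T = -2100 (T = -75*28 = -2100)
K(t, a) = -5 + a*t² (K(t, a) = t²*a - 5 = a*t² - 5 = -5 + a*t²)
g = -63483 (g = 1492 - (-5 + 45*38²) = 1492 - (-5 + 45*1444) = 1492 - (-5 + 64980) = 1492 - 1*64975 = 1492 - 64975 = -63483)
T*Z - g = -2100*16 - 1*(-63483) = -33600 + 63483 = 29883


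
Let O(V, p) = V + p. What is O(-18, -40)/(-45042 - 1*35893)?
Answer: 58/80935 ≈ 0.00071662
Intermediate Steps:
O(-18, -40)/(-45042 - 1*35893) = (-18 - 40)/(-45042 - 1*35893) = -58/(-45042 - 35893) = -58/(-80935) = -58*(-1/80935) = 58/80935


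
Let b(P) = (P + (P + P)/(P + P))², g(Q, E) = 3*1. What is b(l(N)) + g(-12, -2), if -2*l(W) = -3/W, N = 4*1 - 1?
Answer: 21/4 ≈ 5.2500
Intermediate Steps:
g(Q, E) = 3
N = 3 (N = 4 - 1 = 3)
l(W) = 3/(2*W) (l(W) = -(-3)/(2*W) = 3/(2*W))
b(P) = (1 + P)² (b(P) = (P + (2*P)/((2*P)))² = (P + (2*P)*(1/(2*P)))² = (P + 1)² = (1 + P)²)
b(l(N)) + g(-12, -2) = (1 + (3/2)/3)² + 3 = (1 + (3/2)*(⅓))² + 3 = (1 + ½)² + 3 = (3/2)² + 3 = 9/4 + 3 = 21/4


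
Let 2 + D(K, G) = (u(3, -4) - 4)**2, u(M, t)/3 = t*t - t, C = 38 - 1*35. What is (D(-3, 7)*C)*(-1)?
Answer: -9402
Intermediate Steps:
C = 3 (C = 38 - 35 = 3)
u(M, t) = -3*t + 3*t**2 (u(M, t) = 3*(t*t - t) = 3*(t**2 - t) = -3*t + 3*t**2)
D(K, G) = 3134 (D(K, G) = -2 + (3*(-4)*(-1 - 4) - 4)**2 = -2 + (3*(-4)*(-5) - 4)**2 = -2 + (60 - 4)**2 = -2 + 56**2 = -2 + 3136 = 3134)
(D(-3, 7)*C)*(-1) = (3134*3)*(-1) = 9402*(-1) = -9402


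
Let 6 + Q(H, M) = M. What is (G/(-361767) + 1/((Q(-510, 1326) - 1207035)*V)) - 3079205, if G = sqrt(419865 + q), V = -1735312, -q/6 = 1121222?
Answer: -6442595088978476399/2092291708080 - I*sqrt(6307467)/361767 ≈ -3.0792e+6 - 0.0069422*I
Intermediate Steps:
q = -6727332 (q = -6*1121222 = -6727332)
G = I*sqrt(6307467) (G = sqrt(419865 - 6727332) = sqrt(-6307467) = I*sqrt(6307467) ≈ 2511.5*I)
Q(H, M) = -6 + M
(G/(-361767) + 1/((Q(-510, 1326) - 1207035)*V)) - 3079205 = ((I*sqrt(6307467))/(-361767) + 1/(((-6 + 1326) - 1207035)*(-1735312))) - 3079205 = ((I*sqrt(6307467))*(-1/361767) - 1/1735312/(1320 - 1207035)) - 3079205 = (-I*sqrt(6307467)/361767 - 1/1735312/(-1205715)) - 3079205 = (-I*sqrt(6307467)/361767 - 1/1205715*(-1/1735312)) - 3079205 = (-I*sqrt(6307467)/361767 + 1/2092291708080) - 3079205 = (1/2092291708080 - I*sqrt(6307467)/361767) - 3079205 = -6442595088978476399/2092291708080 - I*sqrt(6307467)/361767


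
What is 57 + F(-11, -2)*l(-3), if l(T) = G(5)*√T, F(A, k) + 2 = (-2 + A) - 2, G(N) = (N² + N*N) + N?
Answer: 57 - 935*I*√3 ≈ 57.0 - 1619.5*I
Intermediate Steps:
G(N) = N + 2*N² (G(N) = (N² + N²) + N = 2*N² + N = N + 2*N²)
F(A, k) = -6 + A (F(A, k) = -2 + ((-2 + A) - 2) = -2 + (-4 + A) = -6 + A)
l(T) = 55*√T (l(T) = (5*(1 + 2*5))*√T = (5*(1 + 10))*√T = (5*11)*√T = 55*√T)
57 + F(-11, -2)*l(-3) = 57 + (-6 - 11)*(55*√(-3)) = 57 - 935*I*√3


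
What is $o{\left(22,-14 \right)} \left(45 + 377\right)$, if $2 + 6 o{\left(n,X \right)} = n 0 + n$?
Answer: $\frac{4220}{3} \approx 1406.7$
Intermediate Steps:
$o{\left(n,X \right)} = - \frac{1}{3} + \frac{n}{6}$ ($o{\left(n,X \right)} = - \frac{1}{3} + \frac{n 0 + n}{6} = - \frac{1}{3} + \frac{0 + n}{6} = - \frac{1}{3} + \frac{n}{6}$)
$o{\left(22,-14 \right)} \left(45 + 377\right) = \left(- \frac{1}{3} + \frac{1}{6} \cdot 22\right) \left(45 + 377\right) = \left(- \frac{1}{3} + \frac{11}{3}\right) 422 = \frac{10}{3} \cdot 422 = \frac{4220}{3}$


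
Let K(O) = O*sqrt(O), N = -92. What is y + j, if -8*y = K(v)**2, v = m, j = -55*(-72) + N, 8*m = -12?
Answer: 247579/64 ≈ 3868.4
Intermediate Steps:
m = -3/2 (m = (1/8)*(-12) = -3/2 ≈ -1.5000)
j = 3868 (j = -55*(-72) - 92 = 3960 - 92 = 3868)
v = -3/2 ≈ -1.5000
K(O) = O**(3/2)
y = 27/64 (y = -((-3/2)**(3/2))**2/8 = -(-3*I*sqrt(6)/4)**2/8 = -1/8*(-27/8) = 27/64 ≈ 0.42188)
y + j = 27/64 + 3868 = 247579/64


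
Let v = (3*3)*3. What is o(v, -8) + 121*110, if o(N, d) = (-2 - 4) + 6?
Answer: 13310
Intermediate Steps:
v = 27 (v = 9*3 = 27)
o(N, d) = 0 (o(N, d) = -6 + 6 = 0)
o(v, -8) + 121*110 = 0 + 121*110 = 0 + 13310 = 13310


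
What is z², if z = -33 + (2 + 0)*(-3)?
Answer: 1521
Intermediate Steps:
z = -39 (z = -33 + 2*(-3) = -33 - 6 = -39)
z² = (-39)² = 1521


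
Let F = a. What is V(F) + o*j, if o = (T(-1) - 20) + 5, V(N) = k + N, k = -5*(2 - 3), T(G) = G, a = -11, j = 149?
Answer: -2390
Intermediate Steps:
F = -11
k = 5 (k = -5*(-1) = 5)
V(N) = 5 + N
o = -16 (o = (-1 - 20) + 5 = -21 + 5 = -16)
V(F) + o*j = (5 - 11) - 16*149 = -6 - 2384 = -2390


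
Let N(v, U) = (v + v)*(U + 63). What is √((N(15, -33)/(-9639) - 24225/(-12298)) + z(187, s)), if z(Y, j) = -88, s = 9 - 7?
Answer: I*√1660073332715798/4390386 ≈ 9.2803*I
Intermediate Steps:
s = 2
N(v, U) = 2*v*(63 + U) (N(v, U) = (2*v)*(63 + U) = 2*v*(63 + U))
√((N(15, -33)/(-9639) - 24225/(-12298)) + z(187, s)) = √(((2*15*(63 - 33))/(-9639) - 24225/(-12298)) - 88) = √(((2*15*30)*(-1/9639) - 24225*(-1/12298)) - 88) = √((900*(-1/9639) + 24225/12298) - 88) = √((-100/1071 + 24225/12298) - 88) = √(24715175/13171158 - 88) = √(-1134346729/13171158) = I*√1660073332715798/4390386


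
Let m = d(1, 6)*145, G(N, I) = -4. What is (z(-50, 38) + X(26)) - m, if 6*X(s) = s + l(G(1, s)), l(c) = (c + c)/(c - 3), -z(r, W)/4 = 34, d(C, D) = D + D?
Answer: -39301/21 ≈ -1871.5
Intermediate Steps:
d(C, D) = 2*D
z(r, W) = -136 (z(r, W) = -4*34 = -136)
l(c) = 2*c/(-3 + c) (l(c) = (2*c)/(-3 + c) = 2*c/(-3 + c))
X(s) = 4/21 + s/6 (X(s) = (s + 2*(-4)/(-3 - 4))/6 = (s + 2*(-4)/(-7))/6 = (s + 2*(-4)*(-1/7))/6 = (s + 8/7)/6 = (8/7 + s)/6 = 4/21 + s/6)
m = 1740 (m = (2*6)*145 = 12*145 = 1740)
(z(-50, 38) + X(26)) - m = (-136 + (4/21 + (1/6)*26)) - 1*1740 = (-136 + (4/21 + 13/3)) - 1740 = (-136 + 95/21) - 1740 = -2761/21 - 1740 = -39301/21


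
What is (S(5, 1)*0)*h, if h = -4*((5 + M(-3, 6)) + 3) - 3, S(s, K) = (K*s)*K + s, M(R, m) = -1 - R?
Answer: 0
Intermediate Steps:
S(s, K) = s + s*K² (S(s, K) = s*K² + s = s + s*K²)
h = -43 (h = -4*((5 + (-1 - 1*(-3))) + 3) - 3 = -4*((5 + (-1 + 3)) + 3) - 3 = -4*((5 + 2) + 3) - 3 = -4*(7 + 3) - 3 = -4*10 - 3 = -40 - 3 = -43)
(S(5, 1)*0)*h = ((5*(1 + 1²))*0)*(-43) = ((5*(1 + 1))*0)*(-43) = ((5*2)*0)*(-43) = (10*0)*(-43) = 0*(-43) = 0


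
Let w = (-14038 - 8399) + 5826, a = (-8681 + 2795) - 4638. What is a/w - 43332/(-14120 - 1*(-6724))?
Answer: 66468613/10237913 ≈ 6.4924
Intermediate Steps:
a = -10524 (a = -5886 - 4638 = -10524)
w = -16611 (w = -22437 + 5826 = -16611)
a/w - 43332/(-14120 - 1*(-6724)) = -10524/(-16611) - 43332/(-14120 - 1*(-6724)) = -10524*(-1/16611) - 43332/(-14120 + 6724) = 3508/5537 - 43332/(-7396) = 3508/5537 - 43332*(-1/7396) = 3508/5537 + 10833/1849 = 66468613/10237913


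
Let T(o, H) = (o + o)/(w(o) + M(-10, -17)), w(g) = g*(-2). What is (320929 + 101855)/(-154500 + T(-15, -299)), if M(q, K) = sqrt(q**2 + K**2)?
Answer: -37087739904/13553306501 - 70464*sqrt(389)/67766532505 ≈ -2.7365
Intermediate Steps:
w(g) = -2*g
M(q, K) = sqrt(K**2 + q**2)
T(o, H) = 2*o/(sqrt(389) - 2*o) (T(o, H) = (o + o)/(-2*o + sqrt((-17)**2 + (-10)**2)) = (2*o)/(-2*o + sqrt(289 + 100)) = (2*o)/(-2*o + sqrt(389)) = (2*o)/(sqrt(389) - 2*o) = 2*o/(sqrt(389) - 2*o))
(320929 + 101855)/(-154500 + T(-15, -299)) = (320929 + 101855)/(-154500 - 2*(-15)/(-sqrt(389) + 2*(-15))) = 422784/(-154500 - 2*(-15)/(-sqrt(389) - 30)) = 422784/(-154500 - 2*(-15)/(-30 - sqrt(389))) = 422784/(-154500 + 30/(-30 - sqrt(389)))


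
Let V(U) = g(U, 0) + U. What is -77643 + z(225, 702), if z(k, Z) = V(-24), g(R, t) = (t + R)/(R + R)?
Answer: -155333/2 ≈ -77667.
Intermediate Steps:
g(R, t) = (R + t)/(2*R) (g(R, t) = (R + t)/((2*R)) = (R + t)*(1/(2*R)) = (R + t)/(2*R))
V(U) = 1/2 + U (V(U) = (U + 0)/(2*U) + U = U/(2*U) + U = 1/2 + U)
z(k, Z) = -47/2 (z(k, Z) = 1/2 - 24 = -47/2)
-77643 + z(225, 702) = -77643 - 47/2 = -155333/2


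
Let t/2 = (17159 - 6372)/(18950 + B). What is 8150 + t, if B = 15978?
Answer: 142342387/17464 ≈ 8150.6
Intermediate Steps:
t = 10787/17464 (t = 2*((17159 - 6372)/(18950 + 15978)) = 2*(10787/34928) = 10787/17464 ≈ 0.61767)
8150 + t = 8150 + 10787/17464 = 142342387/17464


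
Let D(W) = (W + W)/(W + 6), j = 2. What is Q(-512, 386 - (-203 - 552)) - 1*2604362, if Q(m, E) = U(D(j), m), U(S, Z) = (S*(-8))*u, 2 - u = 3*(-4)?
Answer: -2604418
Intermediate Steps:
u = 14 (u = 2 - 3*(-4) = 2 - 1*(-12) = 2 + 12 = 14)
D(W) = 2*W/(6 + W) (D(W) = (2*W)/(6 + W) = 2*W/(6 + W))
U(S, Z) = -112*S (U(S, Z) = (S*(-8))*14 = -8*S*14 = -112*S)
Q(m, E) = -56 (Q(m, E) = -224*2/(6 + 2) = -224*2/8 = -112*½ = -56)
Q(-512, 386 - (-203 - 552)) - 1*2604362 = -56 - 1*2604362 = -56 - 2604362 = -2604418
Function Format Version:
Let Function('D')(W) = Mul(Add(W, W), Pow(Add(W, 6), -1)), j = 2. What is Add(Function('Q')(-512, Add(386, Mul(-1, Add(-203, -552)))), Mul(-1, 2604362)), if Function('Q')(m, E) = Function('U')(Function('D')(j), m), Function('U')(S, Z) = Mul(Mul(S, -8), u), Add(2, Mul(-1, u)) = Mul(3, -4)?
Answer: -2604418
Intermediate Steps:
u = 14 (u = Add(2, Mul(-1, Mul(3, -4))) = Add(2, Mul(-1, -12)) = Add(2, 12) = 14)
Function('D')(W) = Mul(2, W, Pow(Add(6, W), -1)) (Function('D')(W) = Mul(Mul(2, W), Pow(Add(6, W), -1)) = Mul(2, W, Pow(Add(6, W), -1)))
Function('U')(S, Z) = Mul(-112, S) (Function('U')(S, Z) = Mul(Mul(S, -8), 14) = Mul(Mul(-8, S), 14) = Mul(-112, S))
Function('Q')(m, E) = -56 (Function('Q')(m, E) = Mul(-112, Mul(2, 2, Pow(Add(6, 2), -1))) = Mul(-112, Mul(2, 2, Pow(8, -1))) = Mul(-112, Mul(2, 2, Rational(1, 8))) = Mul(-112, Rational(1, 2)) = -56)
Add(Function('Q')(-512, Add(386, Mul(-1, Add(-203, -552)))), Mul(-1, 2604362)) = Add(-56, Mul(-1, 2604362)) = Add(-56, -2604362) = -2604418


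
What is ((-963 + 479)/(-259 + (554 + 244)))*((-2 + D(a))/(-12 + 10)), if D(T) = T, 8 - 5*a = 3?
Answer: -22/49 ≈ -0.44898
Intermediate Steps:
a = 1 (a = 8/5 - ⅕*3 = 8/5 - ⅗ = 1)
((-963 + 479)/(-259 + (554 + 244)))*((-2 + D(a))/(-12 + 10)) = ((-963 + 479)/(-259 + (554 + 244)))*((-2 + 1)/(-12 + 10)) = (-484/(-259 + 798))*(-1/(-2)) = (-484/539)*(-1*(-½)) = -484*1/539*(½) = -44/49*½ = -22/49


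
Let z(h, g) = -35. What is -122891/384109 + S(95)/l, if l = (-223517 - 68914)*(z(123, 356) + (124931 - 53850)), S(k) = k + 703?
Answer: -425531702393158/1330044812490339 ≈ -0.31994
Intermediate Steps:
S(k) = 703 + k
l = -20776052826 (l = (-223517 - 68914)*(-35 + (124931 - 53850)) = -292431*(-35 + 71081) = -292431*71046 = -20776052826)
-122891/384109 + S(95)/l = -122891/384109 + (703 + 95)/(-20776052826) = -122891*1/384109 + 798*(-1/20776052826) = -122891/384109 - 133/3462675471 = -425531702393158/1330044812490339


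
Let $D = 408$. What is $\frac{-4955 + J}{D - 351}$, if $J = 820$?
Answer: $- \frac{4135}{57} \approx -72.544$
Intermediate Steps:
$\frac{-4955 + J}{D - 351} = \frac{-4955 + 820}{408 - 351} = - \frac{4135}{57}$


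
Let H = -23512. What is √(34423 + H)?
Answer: √10911 ≈ 104.46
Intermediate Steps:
√(34423 + H) = √(34423 - 23512) = √10911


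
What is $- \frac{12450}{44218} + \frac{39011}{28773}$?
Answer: $\frac{683382274}{636142257} \approx 1.0743$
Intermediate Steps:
$- \frac{12450}{44218} + \frac{39011}{28773} = \left(-12450\right) \frac{1}{44218} + 39011 \cdot \frac{1}{28773} = - \frac{6225}{22109} + \frac{39011}{28773} = \frac{683382274}{636142257}$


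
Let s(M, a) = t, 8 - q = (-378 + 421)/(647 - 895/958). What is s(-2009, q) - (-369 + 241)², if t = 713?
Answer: -15671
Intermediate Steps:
q = 4910254/618931 (q = 8 - (-378 + 421)/(647 - 895/958) = 8 - 43/(647 - 895*1/958) = 8 - 43/(647 - 895/958) = 8 - 43/618931/958 = 8 - 43*958/618931 = 8 - 1*41194/618931 = 8 - 41194/618931 = 4910254/618931 ≈ 7.9334)
s(M, a) = 713
s(-2009, q) - (-369 + 241)² = 713 - (-369 + 241)² = 713 - 1*(-128)² = 713 - 1*16384 = 713 - 16384 = -15671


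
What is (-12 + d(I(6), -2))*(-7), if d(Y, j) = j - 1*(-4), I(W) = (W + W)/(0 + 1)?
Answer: 70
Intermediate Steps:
I(W) = 2*W (I(W) = (2*W)/1 = (2*W)*1 = 2*W)
d(Y, j) = 4 + j (d(Y, j) = j + 4 = 4 + j)
(-12 + d(I(6), -2))*(-7) = (-12 + (4 - 2))*(-7) = (-12 + 2)*(-7) = -10*(-7) = 70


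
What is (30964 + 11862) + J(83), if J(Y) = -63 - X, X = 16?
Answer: 42747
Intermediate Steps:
J(Y) = -79 (J(Y) = -63 - 1*16 = -63 - 16 = -79)
(30964 + 11862) + J(83) = (30964 + 11862) - 79 = 42826 - 79 = 42747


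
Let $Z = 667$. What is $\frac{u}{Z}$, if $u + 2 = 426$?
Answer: $\frac{424}{667} \approx 0.63568$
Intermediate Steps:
$u = 424$ ($u = -2 + 426 = 424$)
$\frac{u}{Z} = \frac{424}{667}$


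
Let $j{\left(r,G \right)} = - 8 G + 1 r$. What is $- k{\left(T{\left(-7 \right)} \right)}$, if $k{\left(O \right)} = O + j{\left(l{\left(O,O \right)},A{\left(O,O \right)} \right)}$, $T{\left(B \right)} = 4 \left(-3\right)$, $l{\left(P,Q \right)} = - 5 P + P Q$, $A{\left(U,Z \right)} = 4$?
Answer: $-160$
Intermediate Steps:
$T{\left(B \right)} = -12$
$j{\left(r,G \right)} = r - 8 G$ ($j{\left(r,G \right)} = - 8 G + r = r - 8 G$)
$k{\left(O \right)} = -32 + O + O \left(-5 + O\right)$ ($k{\left(O \right)} = O + \left(O \left(-5 + O\right) - 32\right) = O + \left(-32 + O \left(-5 + O\right)\right) = -32 + O + O \left(-5 + O\right)$)
$- k{\left(T{\left(-7 \right)} \right)} = - (-32 - 12 - 12 \left(-5 - 12\right)) = - (-32 - 12 - -204) = - (-32 - 12 + 204) = \left(-1\right) 160 = -160$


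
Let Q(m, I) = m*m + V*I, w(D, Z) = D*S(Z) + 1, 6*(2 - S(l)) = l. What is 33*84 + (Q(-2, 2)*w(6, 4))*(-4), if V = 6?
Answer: 2196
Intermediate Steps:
S(l) = 2 - l/6
w(D, Z) = 1 + D*(2 - Z/6) (w(D, Z) = D*(2 - Z/6) + 1 = 1 + D*(2 - Z/6))
Q(m, I) = m**2 + 6*I (Q(m, I) = m*m + 6*I = m**2 + 6*I)
33*84 + (Q(-2, 2)*w(6, 4))*(-4) = 33*84 + (((-2)**2 + 6*2)*(1 - 1/6*6*(-12 + 4)))*(-4) = 2772 + ((4 + 12)*(1 - 1/6*6*(-8)))*(-4) = 2772 + (16*(1 + 8))*(-4) = 2772 + (16*9)*(-4) = 2772 + 144*(-4) = 2772 - 576 = 2196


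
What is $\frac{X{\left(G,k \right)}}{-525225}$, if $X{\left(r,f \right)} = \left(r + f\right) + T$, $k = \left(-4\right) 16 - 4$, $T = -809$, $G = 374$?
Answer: $\frac{503}{525225} \approx 0.00095768$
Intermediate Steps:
$k = -68$ ($k = -64 - 4 = -68$)
$X{\left(r,f \right)} = -809 + f + r$ ($X{\left(r,f \right)} = \left(r + f\right) - 809 = \left(f + r\right) - 809 = -809 + f + r$)
$\frac{X{\left(G,k \right)}}{-525225} = \frac{-809 - 68 + 374}{-525225} = \left(-503\right) \left(- \frac{1}{525225}\right) = \frac{503}{525225}$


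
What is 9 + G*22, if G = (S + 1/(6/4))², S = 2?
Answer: 1489/9 ≈ 165.44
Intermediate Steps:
G = 64/9 (G = (2 + 1/(6/4))² = (2 + 1/(6*(¼)))² = (2 + 1/(3/2))² = (2 + ⅔)² = (8/3)² = 64/9 ≈ 7.1111)
9 + G*22 = 9 + (64/9)*22 = 9 + 1408/9 = 1489/9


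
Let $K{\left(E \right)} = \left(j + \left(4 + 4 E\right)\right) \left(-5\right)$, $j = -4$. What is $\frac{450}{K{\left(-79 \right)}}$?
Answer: $\frac{45}{158} \approx 0.28481$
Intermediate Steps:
$K{\left(E \right)} = - 20 E$ ($K{\left(E \right)} = \left(-4 + \left(4 + 4 E\right)\right) \left(-5\right) = 4 E \left(-5\right) = - 20 E$)
$\frac{450}{K{\left(-79 \right)}} = \frac{450}{\left(-20\right) \left(-79\right)} = \frac{450}{1580} = 450 \cdot \frac{1}{1580} = \frac{45}{158}$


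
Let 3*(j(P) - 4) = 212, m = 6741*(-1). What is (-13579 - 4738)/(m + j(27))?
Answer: 54951/19999 ≈ 2.7477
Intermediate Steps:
m = -6741
j(P) = 224/3 (j(P) = 4 + (⅓)*212 = 4 + 212/3 = 224/3)
(-13579 - 4738)/(m + j(27)) = (-13579 - 4738)/(-6741 + 224/3) = -18317/(-19999/3) = -18317*(-3/19999) = 54951/19999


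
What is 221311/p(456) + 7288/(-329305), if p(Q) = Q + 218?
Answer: 72873906743/221951570 ≈ 328.33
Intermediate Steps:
p(Q) = 218 + Q
221311/p(456) + 7288/(-329305) = 221311/(218 + 456) + 7288/(-329305) = 221311/674 + 7288*(-1/329305) = 221311*(1/674) - 7288/329305 = 221311/674 - 7288/329305 = 72873906743/221951570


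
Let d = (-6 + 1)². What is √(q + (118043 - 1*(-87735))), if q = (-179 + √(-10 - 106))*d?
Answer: √(201303 + 50*I*√29) ≈ 448.67 + 0.3*I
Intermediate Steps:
d = 25 (d = (-5)² = 25)
q = -4475 + 50*I*√29 (q = (-179 + √(-10 - 106))*25 = (-179 + √(-116))*25 = (-179 + 2*I*√29)*25 = -4475 + 50*I*√29 ≈ -4475.0 + 269.26*I)
√(q + (118043 - 1*(-87735))) = √((-4475 + 50*I*√29) + (118043 - 1*(-87735))) = √((-4475 + 50*I*√29) + (118043 + 87735)) = √((-4475 + 50*I*√29) + 205778) = √(201303 + 50*I*√29)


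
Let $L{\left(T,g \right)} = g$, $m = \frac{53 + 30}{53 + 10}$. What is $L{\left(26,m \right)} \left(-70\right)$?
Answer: $- \frac{830}{9} \approx -92.222$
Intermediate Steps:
$m = \frac{83}{63} \approx 1.3175$
$L{\left(26,m \right)} \left(-70\right) = \frac{83}{63} \left(-70\right) = - \frac{830}{9}$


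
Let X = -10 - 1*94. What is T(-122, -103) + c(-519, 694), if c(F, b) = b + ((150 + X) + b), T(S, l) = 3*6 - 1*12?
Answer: 1440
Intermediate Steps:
X = -104 (X = -10 - 94 = -104)
T(S, l) = 6 (T(S, l) = 18 - 12 = 6)
c(F, b) = 46 + 2*b (c(F, b) = b + ((150 - 104) + b) = b + (46 + b) = 46 + 2*b)
T(-122, -103) + c(-519, 694) = 6 + (46 + 2*694) = 6 + (46 + 1388) = 6 + 1434 = 1440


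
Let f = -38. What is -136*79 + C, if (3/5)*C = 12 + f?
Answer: -32362/3 ≈ -10787.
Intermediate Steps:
C = -130/3 (C = 5*(12 - 38)/3 = (5/3)*(-26) = -130/3 ≈ -43.333)
-136*79 + C = -136*79 - 130/3 = -10744 - 130/3 = -32362/3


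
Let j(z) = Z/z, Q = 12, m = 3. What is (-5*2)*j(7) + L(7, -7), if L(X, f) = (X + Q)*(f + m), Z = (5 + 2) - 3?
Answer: -572/7 ≈ -81.714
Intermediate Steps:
Z = 4 (Z = 7 - 3 = 4)
L(X, f) = (3 + f)*(12 + X) (L(X, f) = (X + 12)*(f + 3) = (12 + X)*(3 + f) = (3 + f)*(12 + X))
j(z) = 4/z
(-5*2)*j(7) + L(7, -7) = (-5*2)*(4/7) + (36 + 3*7 + 12*(-7) + 7*(-7)) = -40/7 + (36 + 21 - 84 - 49) = -10*4/7 - 76 = -40/7 - 76 = -572/7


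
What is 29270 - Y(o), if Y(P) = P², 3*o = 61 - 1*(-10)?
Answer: 258389/9 ≈ 28710.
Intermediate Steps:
o = 71/3 (o = (61 - 1*(-10))/3 = (61 + 10)/3 = (⅓)*71 = 71/3 ≈ 23.667)
29270 - Y(o) = 29270 - (71/3)² = 29270 - 1*5041/9 = 29270 - 5041/9 = 258389/9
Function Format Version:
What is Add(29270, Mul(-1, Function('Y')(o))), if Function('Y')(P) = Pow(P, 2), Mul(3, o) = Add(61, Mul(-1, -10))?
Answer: Rational(258389, 9) ≈ 28710.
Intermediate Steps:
o = Rational(71, 3) (o = Mul(Rational(1, 3), Add(61, Mul(-1, -10))) = Mul(Rational(1, 3), Add(61, 10)) = Mul(Rational(1, 3), 71) = Rational(71, 3) ≈ 23.667)
Add(29270, Mul(-1, Function('Y')(o))) = Add(29270, Mul(-1, Pow(Rational(71, 3), 2))) = Add(29270, Mul(-1, Rational(5041, 9))) = Add(29270, Rational(-5041, 9)) = Rational(258389, 9)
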